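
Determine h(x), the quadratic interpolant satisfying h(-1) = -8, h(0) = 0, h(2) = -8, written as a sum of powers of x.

h(x) = -4x^2 + 4x

Build the Lagrange basis polynomials:
L_0(x) = x(x - 2) / [3] = (1/3)x^2 - (2/3)x
L_1(x) = (x + 1)(x - 2) / [-2] = -(1/2)x^2 + (1/2)x + 1
L_2(x) = (x + 1)x / [6] = (1/6)x^2 + (1/6)x
h(x) = (-8)·L_0 + 0·L_1 + (-8)·L_2
  (-8)·L_0(x) = -(8/3)x^2 + (16/3)x
  0·L_1(x) = 0
  (-8)·L_2(x) = -(4/3)x^2 - (4/3)x
Adding term by term: -4x^2 + 4x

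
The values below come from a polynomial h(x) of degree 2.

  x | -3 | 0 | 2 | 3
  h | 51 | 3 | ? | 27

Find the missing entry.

The 3 known values determine h uniquely (degree ≤ 2).
Evaluate each Lagrange basis at x = 2:
L_0(2) = (2)·(-1)/[(-3)·(-6)] = -1/9
L_1(2) = (5)·(-1)/[(3)·(-3)] = 5/9
L_2(2) = (5)·(2)/[(6)·(3)] = 5/9
Sum: 51·(-1/9) + 3·(5/9) + 27·(5/9) = 11

11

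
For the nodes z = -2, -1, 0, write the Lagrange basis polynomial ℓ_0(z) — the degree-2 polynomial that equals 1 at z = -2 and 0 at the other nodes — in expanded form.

ℓ_0(z) = (1/2)z^2 + (1/2)z

ℓ_0(z) = (z + 1)z / [(-1)·(-2)]
       = (z^2 + z) / (2)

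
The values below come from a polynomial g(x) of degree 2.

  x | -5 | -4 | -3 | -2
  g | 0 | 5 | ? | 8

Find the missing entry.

The 3 known values determine g uniquely (degree ≤ 2).
Evaluate each Lagrange basis at x = -3:
L_0(-3) = (1)·(-1)/[(-1)·(-3)] = -1/3
L_1(-3) = (2)·(-1)/[(1)·(-2)] = 1
L_2(-3) = (2)·(1)/[(3)·(2)] = 1/3
Sum: 0 + 5·(1) + 8·(1/3) = 23/3

23/3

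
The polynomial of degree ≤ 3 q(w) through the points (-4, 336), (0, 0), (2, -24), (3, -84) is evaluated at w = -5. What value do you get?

Using Newton's divided-difference form:
q[-4,0] = (0 - 336) / (0 - (-4)) = -84
q[0,2] = (-24 - 0) / (2 - 0) = -12
q[2,3] = (-84 - (-24)) / (3 - 2) = -60
q[-4,0,2] = (-12 - (-84)) / (2 - (-4)) = 12
q[0,2,3] = (-60 - (-12)) / (3 - 0) = -16
q[-4,0,2,3] = (-16 - 12) / (3 - (-4)) = -4
q(-5) = 336 + (-84)·(-1) + 12·(-1)·(-5) + (-4)·(-1)·(-5)·(-7) = 620

620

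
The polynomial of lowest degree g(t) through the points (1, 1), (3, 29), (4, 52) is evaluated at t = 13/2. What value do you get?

Using Newton's divided-difference form:
g[1,3] = (29 - 1) / (3 - 1) = 14
g[3,4] = (52 - 29) / (4 - 3) = 23
g[1,3,4] = (23 - 14) / (4 - 1) = 3
g(13/2) = 1 + 14·(11/2) + 3·(11/2)·(7/2) = 543/4

543/4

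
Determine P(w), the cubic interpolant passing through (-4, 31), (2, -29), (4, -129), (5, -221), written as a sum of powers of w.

P(w) = -w^3 - 3w^2 - 4w - 1

Newton's divided differences:
P[-4,2] = (-29 - 31) / (2 - (-4)) = -10
P[2,4] = (-129 - (-29)) / (4 - 2) = -50
P[4,5] = (-221 - (-129)) / (5 - 4) = -92
P[-4,2,4] = (-50 - (-10)) / (4 - (-4)) = -5
P[2,4,5] = (-92 - (-50)) / (5 - 2) = -14
P[-4,2,4,5] = (-14 - (-5)) / (5 - (-4)) = -1
P(w) = 31 + (-10)·(w + 4) + (-5)·(w + 4)(w - 2) + (-1)·(w + 4)(w - 2)(w - 4)
Expanding: P(w) = -w^3 - 3w^2 - 4w - 1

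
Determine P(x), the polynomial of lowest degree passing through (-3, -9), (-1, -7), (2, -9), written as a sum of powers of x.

P(x) = -(1/3)x^2 - (1/3)x - 7

L_0(x) = (x + 1)(x - 2) / [10] = (1/10)x^2 - (1/10)x - 1/5
L_1(x) = (x + 3)(x - 2) / [-6] = -(1/6)x^2 - (1/6)x + 1
L_2(x) = (x + 3)(x + 1) / [15] = (1/15)x^2 + (4/15)x + 1/5
P(x) = (-9)·L_0 + (-7)·L_1 + (-9)·L_2
  (-9)·L_0(x) = -(9/10)x^2 + (9/10)x + 9/5
  (-7)·L_1(x) = (7/6)x^2 + (7/6)x - 7
  (-9)·L_2(x) = -(3/5)x^2 - (12/5)x - 9/5
Adding term by term: -(1/3)x^2 - (1/3)x - 7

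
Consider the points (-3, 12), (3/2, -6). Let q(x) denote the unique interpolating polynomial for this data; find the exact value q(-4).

Evaluate each Lagrange basis at x = -4:
L_0(-4) = (-11/2)/[(-9/2)] = 11/9
L_1(-4) = (-1)/[(9/2)] = -2/9
Sum: 12·(11/9) + (-6)·(-2/9) = 16

16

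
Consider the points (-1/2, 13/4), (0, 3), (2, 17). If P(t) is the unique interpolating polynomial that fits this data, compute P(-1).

5

L_0(-1) = (-1)·(-3)/[(-1/2)·(-5/2)] = 12/5
L_1(-1) = (-1/2)·(-3)/[(1/2)·(-2)] = -3/2
L_2(-1) = (-1/2)·(-1)/[(5/2)·(2)] = 1/10
Sum: 13/4·(12/5) + 3·(-3/2) + 17·(1/10) = 5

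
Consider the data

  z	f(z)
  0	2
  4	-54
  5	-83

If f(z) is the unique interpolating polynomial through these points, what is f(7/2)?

-167/4

L_0(7/2) = (-1/2)·(-3/2)/[(-4)·(-5)] = 3/80
L_1(7/2) = (7/2)·(-3/2)/[(4)·(-1)] = 21/16
L_2(7/2) = (7/2)·(-1/2)/[(5)·(1)] = -7/20
Sum: 2·(3/80) + (-54)·(21/16) + (-83)·(-7/20) = -167/4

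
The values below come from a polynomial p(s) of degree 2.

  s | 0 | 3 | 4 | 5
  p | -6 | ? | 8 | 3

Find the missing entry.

The 3 known values determine p uniquely (degree ≤ 2).
L_0(3) = (-1)·(-2)/[(-4)·(-5)] = 1/10
L_1(3) = (3)·(-2)/[(4)·(-1)] = 3/2
L_2(3) = (3)·(-1)/[(5)·(1)] = -3/5
Sum: (-6)·(1/10) + 8·(3/2) + 3·(-3/5) = 48/5

48/5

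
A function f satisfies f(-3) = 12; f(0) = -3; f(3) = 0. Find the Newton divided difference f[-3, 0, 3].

1

f[-3,0] = (-3 - 12) / (0 - (-3)) = -5
f[0,3] = (0 - (-3)) / (3 - 0) = 1
f[-3,0,3] = (1 - (-5)) / (3 - (-3)) = 1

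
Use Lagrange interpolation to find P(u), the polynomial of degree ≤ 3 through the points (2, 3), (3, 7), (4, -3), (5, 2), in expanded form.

P(u) = (29/6)u^3 - (101/2)u^2 + (494/3)u - 163

Build the Lagrange basis polynomials:
L_0(u) = (u - 3)(u - 4)(u - 5) / [-6] = -(1/6)u^3 + 2u^2 - (47/6)u + 10
L_1(u) = (u - 2)(u - 4)(u - 5) / [2] = (1/2)u^3 - (11/2)u^2 + 19u - 20
L_2(u) = (u - 2)(u - 3)(u - 5) / [-2] = -(1/2)u^3 + 5u^2 - (31/2)u + 15
L_3(u) = (u - 2)(u - 3)(u - 4) / [6] = (1/6)u^3 - (3/2)u^2 + (13/3)u - 4
P(u) = 3·L_0 + 7·L_1 + (-3)·L_2 + 2·L_3
  3·L_0(u) = -(1/2)u^3 + 6u^2 - (47/2)u + 30
  7·L_1(u) = (7/2)u^3 - (77/2)u^2 + 133u - 140
  (-3)·L_2(u) = (3/2)u^3 - 15u^2 + (93/2)u - 45
  2·L_3(u) = (1/3)u^3 - 3u^2 + (26/3)u - 8
Adding term by term: (29/6)u^3 - (101/2)u^2 + (494/3)u - 163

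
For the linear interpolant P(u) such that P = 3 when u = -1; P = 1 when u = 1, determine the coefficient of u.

-1

The leading coefficient equals the top divided difference P[-1,1].
P[-1,1] = (1 - 3) / (1 - (-1)) = -1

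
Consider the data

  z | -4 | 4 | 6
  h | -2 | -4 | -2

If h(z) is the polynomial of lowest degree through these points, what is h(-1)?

-37/8

L_0(-1) = (-5)·(-7)/[(-8)·(-10)] = 7/16
L_1(-1) = (3)·(-7)/[(8)·(-2)] = 21/16
L_2(-1) = (3)·(-5)/[(10)·(2)] = -3/4
Sum: (-2)·(7/16) + (-4)·(21/16) + (-2)·(-3/4) = -37/8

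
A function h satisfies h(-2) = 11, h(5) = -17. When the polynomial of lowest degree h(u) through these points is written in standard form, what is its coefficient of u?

The leading coefficient equals the top divided difference h[-2,5].
h[-2,5] = (-17 - 11) / (5 - (-2)) = -4

-4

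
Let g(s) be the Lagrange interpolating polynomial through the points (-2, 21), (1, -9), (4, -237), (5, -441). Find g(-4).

171

L_0(-4) = (-5)·(-8)·(-9)/[(-3)·(-6)·(-7)] = 20/7
L_1(-4) = (-2)·(-8)·(-9)/[(3)·(-3)·(-4)] = -4
L_2(-4) = (-2)·(-5)·(-9)/[(6)·(3)·(-1)] = 5
L_3(-4) = (-2)·(-5)·(-8)/[(7)·(4)·(1)] = -20/7
Sum: 21·(20/7) + (-9)·(-4) + (-237)·(5) + (-441)·(-20/7) = 171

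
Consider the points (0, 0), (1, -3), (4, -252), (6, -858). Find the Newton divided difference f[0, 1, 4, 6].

f[0,1] = (-3 - 0) / (1 - 0) = -3
f[1,4] = (-252 - (-3)) / (4 - 1) = -83
f[4,6] = (-858 - (-252)) / (6 - 4) = -303
f[0,1,4] = (-83 - (-3)) / (4 - 0) = -20
f[1,4,6] = (-303 - (-83)) / (6 - 1) = -44
f[0,1,4,6] = (-44 - (-20)) / (6 - 0) = -4

-4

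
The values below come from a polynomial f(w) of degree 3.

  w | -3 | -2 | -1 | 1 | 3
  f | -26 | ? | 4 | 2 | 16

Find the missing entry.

The 4 known values determine f uniquely (degree ≤ 3).
Evaluate each Lagrange basis at w = -2:
L_0(-2) = (-1)·(-3)·(-5)/[(-2)·(-4)·(-6)] = 5/16
L_1(-2) = (1)·(-3)·(-5)/[(2)·(-2)·(-4)] = 15/16
L_2(-2) = (1)·(-1)·(-5)/[(4)·(2)·(-2)] = -5/16
L_3(-2) = (1)·(-1)·(-3)/[(6)·(4)·(2)] = 1/16
Sum: (-26)·(5/16) + 4·(15/16) + 2·(-5/16) + 16·(1/16) = -4

-4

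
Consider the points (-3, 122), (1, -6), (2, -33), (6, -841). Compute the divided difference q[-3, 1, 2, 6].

q[-3,1] = (-6 - 122) / (1 - (-3)) = -32
q[1,2] = (-33 - (-6)) / (2 - 1) = -27
q[2,6] = (-841 - (-33)) / (6 - 2) = -202
q[-3,1,2] = (-27 - (-32)) / (2 - (-3)) = 1
q[1,2,6] = (-202 - (-27)) / (6 - 1) = -35
q[-3,1,2,6] = (-35 - 1) / (6 - (-3)) = -4

-4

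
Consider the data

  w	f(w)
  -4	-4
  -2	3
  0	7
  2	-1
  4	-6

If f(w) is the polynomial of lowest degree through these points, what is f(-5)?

L_0(-5) = (-3)·(-5)·(-7)·(-9)/[(-2)·(-4)·(-6)·(-8)] = 315/128
L_1(-5) = (-1)·(-5)·(-7)·(-9)/[(2)·(-2)·(-4)·(-6)] = -105/32
L_2(-5) = (-1)·(-3)·(-7)·(-9)/[(4)·(2)·(-2)·(-4)] = 189/64
L_3(-5) = (-1)·(-3)·(-5)·(-9)/[(6)·(4)·(2)·(-2)] = -45/32
L_4(-5) = (-1)·(-3)·(-5)·(-7)/[(8)·(6)·(4)·(2)] = 35/128
Sum: (-4)·(315/128) + 3·(-105/32) + 7·(189/64) + (-1)·(-45/32) + (-6)·(35/128) = 3/4

3/4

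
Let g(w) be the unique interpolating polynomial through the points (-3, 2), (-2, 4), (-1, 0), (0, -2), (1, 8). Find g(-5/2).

L_0(-5/2) = (-1/2)·(-3/2)·(-5/2)·(-7/2)/[(-1)·(-2)·(-3)·(-4)] = 35/128
L_1(-5/2) = (1/2)·(-3/2)·(-5/2)·(-7/2)/[(1)·(-1)·(-2)·(-3)] = 35/32
L_2(-5/2) = (1/2)·(-1/2)·(-5/2)·(-7/2)/[(2)·(1)·(-1)·(-2)] = -35/64
L_3(-5/2) = (1/2)·(-1/2)·(-3/2)·(-7/2)/[(3)·(2)·(1)·(-1)] = 7/32
L_4(-5/2) = (1/2)·(-1/2)·(-3/2)·(-5/2)/[(4)·(3)·(2)·(1)] = -5/128
Sum: 2·(35/128) + 4·(35/32) + 0 + (-2)·(7/32) + 8·(-5/128) = 267/64

267/64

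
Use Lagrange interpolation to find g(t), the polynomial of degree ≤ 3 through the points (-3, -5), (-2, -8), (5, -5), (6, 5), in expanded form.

g(t) = (43/504)t^3 + (3/7)t^2 - (1249/504)t - 1175/84

L_0(t) = (t + 2)(t - 5)(t - 6) / [-72] = -(1/72)t^3 + (1/8)t^2 - (1/9)t - 5/6
L_1(t) = (t + 3)(t - 5)(t - 6) / [56] = (1/56)t^3 - (1/7)t^2 - (3/56)t + 45/28
L_2(t) = (t + 3)(t + 2)(t - 6) / [-56] = -(1/56)t^3 + (1/56)t^2 + (3/7)t + 9/14
L_3(t) = (t + 3)(t + 2)(t - 5) / [72] = (1/72)t^3 - (19/72)t - 5/12
g(t) = (-5)·L_0 + (-8)·L_1 + (-5)·L_2 + 5·L_3
  (-5)·L_0(t) = (5/72)t^3 - (5/8)t^2 + (5/9)t + 25/6
  (-8)·L_1(t) = -(1/7)t^3 + (8/7)t^2 + (3/7)t - 90/7
  (-5)·L_2(t) = (5/56)t^3 - (5/56)t^2 - (15/7)t - 45/14
  5·L_3(t) = (5/72)t^3 - (95/72)t - 25/12
Adding term by term: (43/504)t^3 + (3/7)t^2 - (1249/504)t - 1175/84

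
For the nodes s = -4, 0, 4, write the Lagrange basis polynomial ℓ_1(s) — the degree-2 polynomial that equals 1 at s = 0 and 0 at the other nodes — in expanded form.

ℓ_1(s) = -(1/16)s^2 + 1

ℓ_1(s) = (s + 4)(s - 4) / [(4)·(-4)]
       = (s^2 - 16) / (-16)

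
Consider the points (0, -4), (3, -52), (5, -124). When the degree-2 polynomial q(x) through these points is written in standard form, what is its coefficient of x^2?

The leading coefficient equals the top divided difference q[0,3,5].
q[0,3] = (-52 - (-4)) / (3 - 0) = -16
q[3,5] = (-124 - (-52)) / (5 - 3) = -36
q[0,3,5] = (-36 - (-16)) / (5 - 0) = -4

-4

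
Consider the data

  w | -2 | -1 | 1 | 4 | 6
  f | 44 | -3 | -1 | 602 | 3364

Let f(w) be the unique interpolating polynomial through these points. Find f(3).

169

L_0(3) = (4)·(2)·(-1)·(-3)/[(-1)·(-3)·(-6)·(-8)] = 1/6
L_1(3) = (5)·(2)·(-1)·(-3)/[(1)·(-2)·(-5)·(-7)] = -3/7
L_2(3) = (5)·(4)·(-1)·(-3)/[(3)·(2)·(-3)·(-5)] = 2/3
L_3(3) = (5)·(4)·(2)·(-3)/[(6)·(5)·(3)·(-2)] = 2/3
L_4(3) = (5)·(4)·(2)·(-1)/[(8)·(7)·(5)·(2)] = -1/14
Sum: 44·(1/6) + (-3)·(-3/7) + (-1)·(2/3) + 602·(2/3) + 3364·(-1/14) = 169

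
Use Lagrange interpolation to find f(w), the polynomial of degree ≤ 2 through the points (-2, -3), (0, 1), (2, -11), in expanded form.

L_0(w) = w(w - 2) / [8] = (1/8)w^2 - (1/4)w
L_1(w) = (w + 2)(w - 2) / [-4] = -(1/4)w^2 + 1
L_2(w) = (w + 2)w / [8] = (1/8)w^2 + (1/4)w
f(w) = (-3)·L_0 + 1·L_1 + (-11)·L_2
  (-3)·L_0(w) = -(3/8)w^2 + (3/4)w
  1·L_1(w) = -(1/4)w^2 + 1
  (-11)·L_2(w) = -(11/8)w^2 - (11/4)w
Adding term by term: -2w^2 - 2w + 1

f(w) = -2w^2 - 2w + 1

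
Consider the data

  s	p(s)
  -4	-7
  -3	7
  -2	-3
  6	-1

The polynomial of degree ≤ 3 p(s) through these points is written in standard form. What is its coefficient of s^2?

-7/40

L_0(s) = (s + 3)(s + 2)(s - 6) / [-20] = -(1/20)s^3 + (1/20)s^2 + (6/5)s + 9/5
L_1(s) = (s + 4)(s + 2)(s - 6) / [9] = (1/9)s^3 - (28/9)s - 16/3
L_2(s) = (s + 4)(s + 3)(s - 6) / [-16] = -(1/16)s^3 - (1/16)s^2 + (15/8)s + 9/2
L_3(s) = (s + 4)(s + 3)(s + 2) / [720] = (1/720)s^3 + (1/80)s^2 + (13/360)s + 1/30
p(s) = (-7)·L_0 + 7·L_1 + (-3)·L_2 + (-1)·L_3
Only the coefficient of s^2 is needed; take it from each L_i and combine:
(-7)·(1/20) + 7·(0) + (-3)·(-1/16) + (-1)·(1/80) = -7/40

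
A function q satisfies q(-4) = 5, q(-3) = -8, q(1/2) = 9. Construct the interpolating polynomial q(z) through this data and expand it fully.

Build the Lagrange basis polynomials:
L_0(z) = (z + 3)(z - 1/2) / [9/2] = (2/9)z^2 + (5/9)z - 1/3
L_1(z) = (z + 4)(z - 1/2) / [-7/2] = -(2/7)z^2 - z + 4/7
L_2(z) = (z + 4)(z + 3) / [63/4] = (4/63)z^2 + (4/9)z + 16/21
q(z) = 5·L_0 + (-8)·L_1 + 9·L_2
  5·L_0(z) = (10/9)z^2 + (25/9)z - 5/3
  (-8)·L_1(z) = (16/7)z^2 + 8z - 32/7
  9·L_2(z) = (4/7)z^2 + 4z + 48/7
Adding term by term: (250/63)z^2 + (133/9)z + 13/21

q(z) = (250/63)z^2 + (133/9)z + 13/21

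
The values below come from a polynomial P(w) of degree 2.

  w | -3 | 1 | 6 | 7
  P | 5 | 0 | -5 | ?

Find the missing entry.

-35/6

The 3 known values determine P uniquely (degree ≤ 2).
L_0(7) = (6)·(1)/[(-4)·(-9)] = 1/6
L_1(7) = (10)·(1)/[(4)·(-5)] = -1/2
L_2(7) = (10)·(6)/[(9)·(5)] = 4/3
Sum: 5·(1/6) + 0 + (-5)·(4/3) = -35/6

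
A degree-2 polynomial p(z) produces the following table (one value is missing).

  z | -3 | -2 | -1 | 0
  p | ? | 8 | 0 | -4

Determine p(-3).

20

The 3 known values determine p uniquely (degree ≤ 2).
L_0(-3) = (-2)·(-3)/[(-1)·(-2)] = 3
L_1(-3) = (-1)·(-3)/[(1)·(-1)] = -3
L_2(-3) = (-1)·(-2)/[(2)·(1)] = 1
Sum: 8·(3) + 0 + (-4)·(1) = 20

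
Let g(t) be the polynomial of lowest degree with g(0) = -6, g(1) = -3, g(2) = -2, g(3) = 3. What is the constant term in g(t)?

-6

L_0(t) = (t - 1)(t - 2)(t - 3) / [-6] = -(1/6)t^3 + t^2 - (11/6)t + 1
L_1(t) = t(t - 2)(t - 3) / [2] = (1/2)t^3 - (5/2)t^2 + 3t
L_2(t) = t(t - 1)(t - 3) / [-2] = -(1/2)t^3 + 2t^2 - (3/2)t
L_3(t) = t(t - 1)(t - 2) / [6] = (1/6)t^3 - (1/2)t^2 + (1/3)t
g(t) = (-6)·L_0 + (-3)·L_1 + (-2)·L_2 + 3·L_3
Only the constant term is needed; take it from each L_i and combine:
(-6)·(1) + (-3)·(0) + (-2)·(0) + 3·(0) = -6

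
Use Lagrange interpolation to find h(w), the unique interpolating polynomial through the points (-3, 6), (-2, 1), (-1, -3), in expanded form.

Build the Lagrange basis polynomials:
L_0(w) = (w + 2)(w + 1) / [2] = (1/2)w^2 + (3/2)w + 1
L_1(w) = (w + 3)(w + 1) / [-1] = -w^2 - 4w - 3
L_2(w) = (w + 3)(w + 2) / [2] = (1/2)w^2 + (5/2)w + 3
h(w) = 6·L_0 + 1·L_1 + (-3)·L_2
  6·L_0(w) = 3w^2 + 9w + 6
  1·L_1(w) = -w^2 - 4w - 3
  (-3)·L_2(w) = -(3/2)w^2 - (15/2)w - 9
Adding term by term: (1/2)w^2 - (5/2)w - 6

h(w) = (1/2)w^2 - (5/2)w - 6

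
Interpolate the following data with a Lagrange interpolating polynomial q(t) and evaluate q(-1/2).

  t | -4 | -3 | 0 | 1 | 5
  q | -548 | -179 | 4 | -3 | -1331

33/8

L_0(-1/2) = (5/2)·(-1/2)·(-3/2)·(-11/2)/[(-1)·(-4)·(-5)·(-9)] = -11/192
L_1(-1/2) = (7/2)·(-1/2)·(-3/2)·(-11/2)/[(1)·(-3)·(-4)·(-8)] = 77/512
L_2(-1/2) = (7/2)·(5/2)·(-3/2)·(-11/2)/[(4)·(3)·(-1)·(-5)] = 77/64
L_3(-1/2) = (7/2)·(5/2)·(-1/2)·(-11/2)/[(5)·(4)·(1)·(-4)] = -77/256
L_4(-1/2) = (7/2)·(5/2)·(-1/2)·(-3/2)/[(9)·(8)·(5)·(4)] = 7/1536
Sum: (-548)·(-11/192) + (-179)·(77/512) + 4·(77/64) + (-3)·(-77/256) + (-1331)·(7/1536) = 33/8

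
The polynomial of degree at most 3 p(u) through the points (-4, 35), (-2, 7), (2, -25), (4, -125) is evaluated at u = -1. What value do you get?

L_0(-1) = (1)·(-3)·(-5)/[(-2)·(-6)·(-8)] = -5/32
L_1(-1) = (3)·(-3)·(-5)/[(2)·(-4)·(-6)] = 15/16
L_2(-1) = (3)·(1)·(-5)/[(6)·(4)·(-2)] = 5/16
L_3(-1) = (3)·(1)·(-3)/[(8)·(6)·(2)] = -3/32
Sum: 35·(-5/32) + 7·(15/16) + (-25)·(5/16) + (-125)·(-3/32) = 5

5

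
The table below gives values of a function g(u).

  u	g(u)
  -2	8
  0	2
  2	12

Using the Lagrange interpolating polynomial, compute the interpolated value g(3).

23

Evaluate each Lagrange basis at u = 3:
L_0(3) = (3)·(1)/[(-2)·(-4)] = 3/8
L_1(3) = (5)·(1)/[(2)·(-2)] = -5/4
L_2(3) = (5)·(3)/[(4)·(2)] = 15/8
Sum: 8·(3/8) + 2·(-5/4) + 12·(15/8) = 23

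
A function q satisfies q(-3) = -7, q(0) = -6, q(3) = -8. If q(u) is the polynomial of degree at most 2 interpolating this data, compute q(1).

-19/3

L_0(1) = (1)·(-2)/[(-3)·(-6)] = -1/9
L_1(1) = (4)·(-2)/[(3)·(-3)] = 8/9
L_2(1) = (4)·(1)/[(6)·(3)] = 2/9
Sum: (-7)·(-1/9) + (-6)·(8/9) + (-8)·(2/9) = -19/3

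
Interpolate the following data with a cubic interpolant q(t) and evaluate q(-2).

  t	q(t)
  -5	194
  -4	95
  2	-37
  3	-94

Using Newton's divided-difference form:
q[-5,-4] = (95 - 194) / (-4 - (-5)) = -99
q[-4,2] = (-37 - 95) / (2 - (-4)) = -22
q[2,3] = (-94 - (-37)) / (3 - 2) = -57
q[-5,-4,2] = (-22 - (-99)) / (2 - (-5)) = 11
q[-4,2,3] = (-57 - (-22)) / (3 - (-4)) = -5
q[-5,-4,2,3] = (-5 - 11) / (3 - (-5)) = -2
q(-2) = 194 + (-99)·(3) + 11·(3)·(2) + (-2)·(3)·(2)·(-4) = 11

11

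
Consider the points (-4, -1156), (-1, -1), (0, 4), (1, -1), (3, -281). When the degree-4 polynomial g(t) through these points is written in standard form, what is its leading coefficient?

-4

L_0(t) = (t + 1)t(t - 1)(t - 3) / [420] = (1/420)t^4 - (1/140)t^3 - (1/420)t^2 + (1/140)t
L_1(t) = (t + 4)t(t - 1)(t - 3) / [-24] = -(1/24)t^4 + (13/24)t^2 - (1/2)t
L_2(t) = (t + 4)(t + 1)(t - 1)(t - 3) / [12] = (1/12)t^4 + (1/12)t^3 - (13/12)t^2 - (1/12)t + 1
L_3(t) = (t + 4)(t + 1)t(t - 3) / [-20] = -(1/20)t^4 - (1/10)t^3 + (11/20)t^2 + (3/5)t
L_4(t) = (t + 4)(t + 1)t(t - 1) / [168] = (1/168)t^4 + (1/42)t^3 - (1/168)t^2 - (1/42)t
g(t) = (-1156)·L_0 + (-1)·L_1 + 4·L_2 + (-1)·L_3 + (-281)·L_4
Only the coefficient of t^4 is needed; take it from each L_i and combine:
(-1156)·(1/420) + (-1)·(-1/24) + 4·(1/12) + (-1)·(-1/20) + (-281)·(1/168) = -4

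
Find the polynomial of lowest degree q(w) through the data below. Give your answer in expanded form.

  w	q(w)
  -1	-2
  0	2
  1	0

q(w) = -3w^2 + w + 2

L_0(w) = w(w - 1) / [2] = (1/2)w^2 - (1/2)w
L_1(w) = (w + 1)(w - 1) / [-1] = -w^2 + 1
L_2(w) = (w + 1)w / [2] = (1/2)w^2 + (1/2)w
q(w) = (-2)·L_0 + 2·L_1 + 0·L_2
  (-2)·L_0(w) = -w^2 + w
  2·L_1(w) = -2w^2 + 2
  0·L_2(w) = 0
Adding term by term: -3w^2 + w + 2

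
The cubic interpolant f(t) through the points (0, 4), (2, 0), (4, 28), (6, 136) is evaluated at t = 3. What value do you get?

Evaluate each Lagrange basis at t = 3:
L_0(3) = (1)·(-1)·(-3)/[(-2)·(-4)·(-6)] = -1/16
L_1(3) = (3)·(-1)·(-3)/[(2)·(-2)·(-4)] = 9/16
L_2(3) = (3)·(1)·(-3)/[(4)·(2)·(-2)] = 9/16
L_3(3) = (3)·(1)·(-1)/[(6)·(4)·(2)] = -1/16
Sum: 4·(-1/16) + 0 + 28·(9/16) + 136·(-1/16) = 7

7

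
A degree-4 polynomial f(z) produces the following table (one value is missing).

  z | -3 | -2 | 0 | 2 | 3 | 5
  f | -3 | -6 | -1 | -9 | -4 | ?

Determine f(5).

325/3

The 5 known values determine f uniquely (degree ≤ 4).
L_0(5) = (7)·(5)·(3)·(2)/[(-1)·(-3)·(-5)·(-6)] = 7/3
L_1(5) = (8)·(5)·(3)·(2)/[(1)·(-2)·(-4)·(-5)] = -6
L_2(5) = (8)·(7)·(3)·(2)/[(3)·(2)·(-2)·(-3)] = 28/3
L_3(5) = (8)·(7)·(5)·(2)/[(5)·(4)·(2)·(-1)] = -14
L_4(5) = (8)·(7)·(5)·(3)/[(6)·(5)·(3)·(1)] = 28/3
Sum: (-3)·(7/3) + (-6)·(-6) + (-1)·(28/3) + (-9)·(-14) + (-4)·(28/3) = 325/3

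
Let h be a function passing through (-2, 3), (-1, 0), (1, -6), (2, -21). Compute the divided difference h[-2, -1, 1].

0

h[-2,-1] = (0 - 3) / (-1 - (-2)) = -3
h[-1,1] = (-6 - 0) / (1 - (-1)) = -3
h[-2,-1,1] = (-3 - (-3)) / (1 - (-2)) = 0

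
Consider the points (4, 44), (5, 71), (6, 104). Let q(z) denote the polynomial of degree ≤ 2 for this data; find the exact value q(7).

143

Using Newton's divided-difference form:
q[4,5] = (71 - 44) / (5 - 4) = 27
q[5,6] = (104 - 71) / (6 - 5) = 33
q[4,5,6] = (33 - 27) / (6 - 4) = 3
q(7) = 44 + 27·(3) + 3·(3)·(2) = 143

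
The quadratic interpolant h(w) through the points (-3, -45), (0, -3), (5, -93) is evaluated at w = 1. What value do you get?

Evaluate each Lagrange basis at w = 1:
L_0(1) = (1)·(-4)/[(-3)·(-8)] = -1/6
L_1(1) = (4)·(-4)/[(3)·(-5)] = 16/15
L_2(1) = (4)·(1)/[(8)·(5)] = 1/10
Sum: (-45)·(-1/6) + (-3)·(16/15) + (-93)·(1/10) = -5

-5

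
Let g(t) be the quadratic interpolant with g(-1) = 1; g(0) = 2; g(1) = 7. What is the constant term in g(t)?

L_0(t) = t(t - 1) / [2] = (1/2)t^2 - (1/2)t
L_1(t) = (t + 1)(t - 1) / [-1] = -t^2 + 1
L_2(t) = (t + 1)t / [2] = (1/2)t^2 + (1/2)t
g(t) = 1·L_0 + 2·L_1 + 7·L_2
Only the constant term is needed; take it from each L_i and combine:
1·(0) + 2·(1) + 7·(0) = 2

2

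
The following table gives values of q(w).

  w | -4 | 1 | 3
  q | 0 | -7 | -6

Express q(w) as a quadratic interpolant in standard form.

Build the Lagrange basis polynomials:
L_0(w) = (w - 1)(w - 3) / [35] = (1/35)w^2 - (4/35)w + 3/35
L_1(w) = (w + 4)(w - 3) / [-10] = -(1/10)w^2 - (1/10)w + 6/5
L_2(w) = (w + 4)(w - 1) / [14] = (1/14)w^2 + (3/14)w - 2/7
q(w) = 0·L_0 + (-7)·L_1 + (-6)·L_2
  0·L_0(w) = 0
  (-7)·L_1(w) = (7/10)w^2 + (7/10)w - 42/5
  (-6)·L_2(w) = -(3/7)w^2 - (9/7)w + 12/7
Adding term by term: (19/70)w^2 - (41/70)w - 234/35

q(w) = (19/70)w^2 - (41/70)w - 234/35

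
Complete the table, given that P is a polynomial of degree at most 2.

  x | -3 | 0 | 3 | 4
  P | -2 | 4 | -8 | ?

-16

The 3 known values determine P uniquely (degree ≤ 2).
Evaluate each Lagrange basis at x = 4:
L_0(4) = (4)·(1)/[(-3)·(-6)] = 2/9
L_1(4) = (7)·(1)/[(3)·(-3)] = -7/9
L_2(4) = (7)·(4)/[(6)·(3)] = 14/9
Sum: (-2)·(2/9) + 4·(-7/9) + (-8)·(14/9) = -16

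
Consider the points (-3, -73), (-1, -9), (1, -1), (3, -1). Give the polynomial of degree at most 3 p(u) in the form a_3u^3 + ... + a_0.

p(u) = u^3 - 4u^2 + 3u - 1

L_0(u) = (u + 1)(u - 1)(u - 3) / [-48] = -(1/48)u^3 + (1/16)u^2 + (1/48)u - 1/16
L_1(u) = (u + 3)(u - 1)(u - 3) / [16] = (1/16)u^3 - (1/16)u^2 - (9/16)u + 9/16
L_2(u) = (u + 3)(u + 1)(u - 3) / [-16] = -(1/16)u^3 - (1/16)u^2 + (9/16)u + 9/16
L_3(u) = (u + 3)(u + 1)(u - 1) / [48] = (1/48)u^3 + (1/16)u^2 - (1/48)u - 1/16
p(u) = (-73)·L_0 + (-9)·L_1 + (-1)·L_2 + (-1)·L_3
  (-73)·L_0(u) = (73/48)u^3 - (73/16)u^2 - (73/48)u + 73/16
  (-9)·L_1(u) = -(9/16)u^3 + (9/16)u^2 + (81/16)u - 81/16
  (-1)·L_2(u) = (1/16)u^3 + (1/16)u^2 - (9/16)u - 9/16
  (-1)·L_3(u) = -(1/48)u^3 - (1/16)u^2 + (1/48)u + 1/16
Adding term by term: u^3 - 4u^2 + 3u - 1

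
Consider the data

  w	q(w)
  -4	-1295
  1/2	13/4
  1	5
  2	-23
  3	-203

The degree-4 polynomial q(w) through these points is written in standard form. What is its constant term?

1

L_0(w) = (w - 1/2)(w - 1)(w - 2)(w - 3) / [945] = (1/945)w^4 - (13/1890)w^3 + (2/135)w^2 - (23/1890)w + 1/315
L_1(w) = (w + 4)(w - 1)(w - 2)(w - 3) / [-135/16] = -(16/135)w^4 + (32/135)w^3 + (208/135)w^2 - (608/135)w + 128/45
L_2(w) = (w + 4)(w - 1/2)(w - 2)(w - 3) / [5] = (1/5)w^4 - (3/10)w^3 - (27/10)w^2 + (31/5)w - 12/5
L_3(w) = (w + 4)(w - 1/2)(w - 1)(w - 3) / [-9] = -(1/9)w^4 + (1/18)w^3 + (13/9)w^2 - (37/18)w + 2/3
L_4(w) = (w + 4)(w - 1/2)(w - 1)(w - 2) / [35] = (1/35)w^4 + (1/70)w^3 - (3/10)w^2 + (13/35)w - 4/35
q(w) = (-1295)·L_0 + (13/4)·L_1 + 5·L_2 + (-23)·L_3 + (-203)·L_4
Only the constant term is needed; take it from each L_i and combine:
(-1295)·(1/315) + (13/4)·(128/45) + 5·(-12/5) + (-23)·(2/3) + (-203)·(-4/35) = 1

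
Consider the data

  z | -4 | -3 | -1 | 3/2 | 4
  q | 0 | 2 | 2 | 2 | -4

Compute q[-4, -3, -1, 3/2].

4/33

q[-4,-3] = (2 - 0) / (-3 - (-4)) = 2
q[-3,-1] = (2 - 2) / (-1 - (-3)) = 0
q[-1,3/2] = (2 - 2) / (3/2 - (-1)) = 0
q[-4,-3,-1] = (0 - 2) / (-1 - (-4)) = -2/3
q[-3,-1,3/2] = (0 - 0) / (3/2 - (-3)) = 0
q[-4,-3,-1,3/2] = (0 - (-2/3)) / (3/2 - (-4)) = 4/33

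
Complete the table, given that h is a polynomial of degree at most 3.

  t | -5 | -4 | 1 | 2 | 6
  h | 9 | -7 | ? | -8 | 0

-2089/154

The 4 known values determine h uniquely (degree ≤ 3).
Evaluate each Lagrange basis at t = 1:
L_0(1) = (5)·(-1)·(-5)/[(-1)·(-7)·(-11)] = -25/77
L_1(1) = (6)·(-1)·(-5)/[(1)·(-6)·(-10)] = 1/2
L_2(1) = (6)·(5)·(-5)/[(7)·(6)·(-4)] = 25/28
L_3(1) = (6)·(5)·(-1)/[(11)·(10)·(4)] = -3/44
Sum: 9·(-25/77) + (-7)·(1/2) + (-8)·(25/28) + 0 = -2089/154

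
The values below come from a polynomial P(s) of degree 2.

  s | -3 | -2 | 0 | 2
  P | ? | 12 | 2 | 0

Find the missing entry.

20

The 3 known values determine P uniquely (degree ≤ 2).
Evaluate each Lagrange basis at s = -3:
L_0(-3) = (-3)·(-5)/[(-2)·(-4)] = 15/8
L_1(-3) = (-1)·(-5)/[(2)·(-2)] = -5/4
L_2(-3) = (-1)·(-3)/[(4)·(2)] = 3/8
Sum: 12·(15/8) + 2·(-5/4) + 0 = 20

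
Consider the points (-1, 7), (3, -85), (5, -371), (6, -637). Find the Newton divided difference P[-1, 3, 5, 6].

P[-1,3] = (-85 - 7) / (3 - (-1)) = -23
P[3,5] = (-371 - (-85)) / (5 - 3) = -143
P[5,6] = (-637 - (-371)) / (6 - 5) = -266
P[-1,3,5] = (-143 - (-23)) / (5 - (-1)) = -20
P[3,5,6] = (-266 - (-143)) / (6 - 3) = -41
P[-1,3,5,6] = (-41 - (-20)) / (6 - (-1)) = -3

-3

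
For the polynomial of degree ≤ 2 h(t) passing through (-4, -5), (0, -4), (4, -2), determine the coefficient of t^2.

1/32

Build the Lagrange basis polynomials:
L_0(t) = t(t - 4) / [32] = (1/32)t^2 - (1/8)t
L_1(t) = (t + 4)(t - 4) / [-16] = -(1/16)t^2 + 1
L_2(t) = (t + 4)t / [32] = (1/32)t^2 + (1/8)t
h(t) = (-5)·L_0 + (-4)·L_1 + (-2)·L_2
Only the coefficient of t^2 is needed; take it from each L_i and combine:
(-5)·(1/32) + (-4)·(-1/16) + (-2)·(1/32) = 1/32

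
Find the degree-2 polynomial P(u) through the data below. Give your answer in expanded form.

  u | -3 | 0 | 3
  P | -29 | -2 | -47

Build the Lagrange basis polynomials:
L_0(u) = u(u - 3) / [18] = (1/18)u^2 - (1/6)u
L_1(u) = (u + 3)(u - 3) / [-9] = -(1/9)u^2 + 1
L_2(u) = (u + 3)u / [18] = (1/18)u^2 + (1/6)u
P(u) = (-29)·L_0 + (-2)·L_1 + (-47)·L_2
  (-29)·L_0(u) = -(29/18)u^2 + (29/6)u
  (-2)·L_1(u) = (2/9)u^2 - 2
  (-47)·L_2(u) = -(47/18)u^2 - (47/6)u
Adding term by term: -4u^2 - 3u - 2

P(u) = -4u^2 - 3u - 2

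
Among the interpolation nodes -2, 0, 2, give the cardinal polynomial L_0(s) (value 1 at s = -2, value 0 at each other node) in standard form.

L_0(s) = s(s - 2) / [(-2)·(-4)]
       = (s^2 - 2s) / (8)

L_0(s) = (1/8)s^2 - (1/4)s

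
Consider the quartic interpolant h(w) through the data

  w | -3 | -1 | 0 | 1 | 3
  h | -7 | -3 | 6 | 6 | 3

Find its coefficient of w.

233/48

Build the Lagrange basis polynomials:
L_0(w) = (w + 1)w(w - 1)(w - 3) / [144] = (1/144)w^4 - (1/48)w^3 - (1/144)w^2 + (1/48)w
L_1(w) = (w + 3)w(w - 1)(w - 3) / [-16] = -(1/16)w^4 + (1/16)w^3 + (9/16)w^2 - (9/16)w
L_2(w) = (w + 3)(w + 1)(w - 1)(w - 3) / [9] = (1/9)w^4 - (10/9)w^2 + 1
L_3(w) = (w + 3)(w + 1)w(w - 3) / [-16] = -(1/16)w^4 - (1/16)w^3 + (9/16)w^2 + (9/16)w
L_4(w) = (w + 3)(w + 1)w(w - 1) / [144] = (1/144)w^4 + (1/48)w^3 - (1/144)w^2 - (1/48)w
h(w) = (-7)·L_0 + (-3)·L_1 + 6·L_2 + 6·L_3 + 3·L_4
Only the coefficient of w is needed; take it from each L_i and combine:
(-7)·(1/48) + (-3)·(-9/16) + 6·(0) + 6·(9/16) + 3·(-1/48) = 233/48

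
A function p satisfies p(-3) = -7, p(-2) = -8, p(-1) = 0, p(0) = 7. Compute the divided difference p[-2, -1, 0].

-1/2

p[-2,-1] = (0 - (-8)) / (-1 - (-2)) = 8
p[-1,0] = (7 - 0) / (0 - (-1)) = 7
p[-2,-1,0] = (7 - 8) / (0 - (-2)) = -1/2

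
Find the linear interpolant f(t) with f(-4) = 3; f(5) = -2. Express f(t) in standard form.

f(t) = -(5/9)t + 7/9

L_0(t) = (t - 5) / [-9] = -(1/9)t + 5/9
L_1(t) = (t + 4) / [9] = (1/9)t + 4/9
f(t) = 3·L_0 + (-2)·L_1
  3·L_0(t) = -(1/3)t + 5/3
  (-2)·L_1(t) = -(2/9)t - 8/9
Adding term by term: -(5/9)t + 7/9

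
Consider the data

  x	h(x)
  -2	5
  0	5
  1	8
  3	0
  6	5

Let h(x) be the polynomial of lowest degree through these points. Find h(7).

L_0(7) = (7)·(6)·(4)·(1)/[(-2)·(-3)·(-5)·(-8)] = 7/10
L_1(7) = (9)·(6)·(4)·(1)/[(2)·(-1)·(-3)·(-6)] = -6
L_2(7) = (9)·(7)·(4)·(1)/[(3)·(1)·(-2)·(-5)] = 42/5
L_3(7) = (9)·(7)·(6)·(1)/[(5)·(3)·(2)·(-3)] = -21/5
L_4(7) = (9)·(7)·(6)·(4)/[(8)·(6)·(5)·(3)] = 21/10
Sum: 5·(7/10) + 5·(-6) + 8·(42/5) + 0 + 5·(21/10) = 256/5

256/5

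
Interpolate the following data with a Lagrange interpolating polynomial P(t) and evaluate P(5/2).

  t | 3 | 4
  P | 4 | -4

8

Evaluate each Lagrange basis at t = 5/2:
L_0(5/2) = (-3/2)/[(-1)] = 3/2
L_1(5/2) = (-1/2)/[(1)] = -1/2
Sum: 4·(3/2) + (-4)·(-1/2) = 8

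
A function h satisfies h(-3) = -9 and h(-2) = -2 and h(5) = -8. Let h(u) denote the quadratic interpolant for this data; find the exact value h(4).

-5/4

L_0(4) = (6)·(-1)/[(-1)·(-8)] = -3/4
L_1(4) = (7)·(-1)/[(1)·(-7)] = 1
L_2(4) = (7)·(6)/[(8)·(7)] = 3/4
Sum: (-9)·(-3/4) + (-2)·(1) + (-8)·(3/4) = -5/4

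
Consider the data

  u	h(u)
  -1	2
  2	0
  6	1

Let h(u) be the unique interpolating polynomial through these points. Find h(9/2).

15/112

Evaluate each Lagrange basis at u = 9/2:
L_0(9/2) = (5/2)·(-3/2)/[(-3)·(-7)] = -5/28
L_1(9/2) = (11/2)·(-3/2)/[(3)·(-4)] = 11/16
L_2(9/2) = (11/2)·(5/2)/[(7)·(4)] = 55/112
Sum: 2·(-5/28) + 0 + 1·(55/112) = 15/112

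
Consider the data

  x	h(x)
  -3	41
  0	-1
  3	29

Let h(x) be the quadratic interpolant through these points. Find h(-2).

19

L_0(-2) = (-2)·(-5)/[(-3)·(-6)] = 5/9
L_1(-2) = (1)·(-5)/[(3)·(-3)] = 5/9
L_2(-2) = (1)·(-2)/[(6)·(3)] = -1/9
Sum: 41·(5/9) + (-1)·(5/9) + 29·(-1/9) = 19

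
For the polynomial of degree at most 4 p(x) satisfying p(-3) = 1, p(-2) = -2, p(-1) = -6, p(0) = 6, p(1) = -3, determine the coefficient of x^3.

-32/3

L_0(x) = (x + 2)(x + 1)x(x - 1) / [24] = (1/24)x^4 + (1/12)x^3 - (1/24)x^2 - (1/12)x
L_1(x) = (x + 3)(x + 1)x(x - 1) / [-6] = -(1/6)x^4 - (1/2)x^3 + (1/6)x^2 + (1/2)x
L_2(x) = (x + 3)(x + 2)x(x - 1) / [4] = (1/4)x^4 + x^3 + (1/4)x^2 - (3/2)x
L_3(x) = (x + 3)(x + 2)(x + 1)(x - 1) / [-6] = -(1/6)x^4 - (5/6)x^3 - (5/6)x^2 + (5/6)x + 1
L_4(x) = (x + 3)(x + 2)(x + 1)x / [24] = (1/24)x^4 + (1/4)x^3 + (11/24)x^2 + (1/4)x
p(x) = 1·L_0 + (-2)·L_1 + (-6)·L_2 + 6·L_3 + (-3)·L_4
Only the coefficient of x^3 is needed; take it from each L_i and combine:
1·(1/12) + (-2)·(-1/2) + (-6)·(1) + 6·(-5/6) + (-3)·(1/4) = -32/3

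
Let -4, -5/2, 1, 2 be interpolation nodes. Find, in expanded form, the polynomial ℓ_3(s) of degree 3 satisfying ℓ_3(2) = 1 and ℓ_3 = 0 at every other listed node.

ℓ_3(s) = (s + 4)(s + 5/2)(s - 1) / [(6)·(9/2)·(1)]
       = (s^3 + (11/2)s^2 + (7/2)s - 10) / (27)

ℓ_3(s) = (1/27)s^3 + (11/54)s^2 + (7/54)s - 10/27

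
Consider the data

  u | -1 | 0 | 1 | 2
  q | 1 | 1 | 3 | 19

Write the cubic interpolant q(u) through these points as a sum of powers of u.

q(u) = 2u^3 + u^2 - u + 1

L_0(u) = u(u - 1)(u - 2) / [-6] = -(1/6)u^3 + (1/2)u^2 - (1/3)u
L_1(u) = (u + 1)(u - 1)(u - 2) / [2] = (1/2)u^3 - u^2 - (1/2)u + 1
L_2(u) = (u + 1)u(u - 2) / [-2] = -(1/2)u^3 + (1/2)u^2 + u
L_3(u) = (u + 1)u(u - 1) / [6] = (1/6)u^3 - (1/6)u
q(u) = 1·L_0 + 1·L_1 + 3·L_2 + 19·L_3
  1·L_0(u) = -(1/6)u^3 + (1/2)u^2 - (1/3)u
  1·L_1(u) = (1/2)u^3 - u^2 - (1/2)u + 1
  3·L_2(u) = -(3/2)u^3 + (3/2)u^2 + 3u
  19·L_3(u) = (19/6)u^3 - (19/6)u
Adding term by term: 2u^3 + u^2 - u + 1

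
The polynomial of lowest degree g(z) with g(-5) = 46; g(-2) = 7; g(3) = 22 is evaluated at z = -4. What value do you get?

29

L_0(-4) = (-2)·(-7)/[(-3)·(-8)] = 7/12
L_1(-4) = (1)·(-7)/[(3)·(-5)] = 7/15
L_2(-4) = (1)·(-2)/[(8)·(5)] = -1/20
Sum: 46·(7/12) + 7·(7/15) + 22·(-1/20) = 29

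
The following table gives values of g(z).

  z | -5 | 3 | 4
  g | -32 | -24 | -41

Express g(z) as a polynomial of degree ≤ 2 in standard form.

g(z) = -2z^2 - 3z + 3

Build the Lagrange basis polynomials:
L_0(z) = (z - 3)(z - 4) / [72] = (1/72)z^2 - (7/72)z + 1/6
L_1(z) = (z + 5)(z - 4) / [-8] = -(1/8)z^2 - (1/8)z + 5/2
L_2(z) = (z + 5)(z - 3) / [9] = (1/9)z^2 + (2/9)z - 5/3
g(z) = (-32)·L_0 + (-24)·L_1 + (-41)·L_2
  (-32)·L_0(z) = -(4/9)z^2 + (28/9)z - 16/3
  (-24)·L_1(z) = 3z^2 + 3z - 60
  (-41)·L_2(z) = -(41/9)z^2 - (82/9)z + 205/3
Adding term by term: -2z^2 - 3z + 3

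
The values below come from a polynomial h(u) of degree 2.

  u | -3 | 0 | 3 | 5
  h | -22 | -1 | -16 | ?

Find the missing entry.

The 3 known values determine h uniquely (degree ≤ 2).
Evaluate each Lagrange basis at u = 5:
L_0(5) = (5)·(2)/[(-3)·(-6)] = 5/9
L_1(5) = (8)·(2)/[(3)·(-3)] = -16/9
L_2(5) = (8)·(5)/[(6)·(3)] = 20/9
Sum: (-22)·(5/9) + (-1)·(-16/9) + (-16)·(20/9) = -46

-46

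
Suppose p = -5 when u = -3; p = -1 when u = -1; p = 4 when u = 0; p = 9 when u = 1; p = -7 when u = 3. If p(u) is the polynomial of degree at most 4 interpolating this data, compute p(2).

L_0(2) = (3)·(2)·(1)·(-1)/[(-2)·(-3)·(-4)·(-6)] = -1/24
L_1(2) = (5)·(2)·(1)·(-1)/[(2)·(-1)·(-2)·(-4)] = 5/8
L_2(2) = (5)·(3)·(1)·(-1)/[(3)·(1)·(-1)·(-3)] = -5/3
L_3(2) = (5)·(3)·(2)·(-1)/[(4)·(2)·(1)·(-2)] = 15/8
L_4(2) = (5)·(3)·(2)·(1)/[(6)·(4)·(3)·(2)] = 5/24
Sum: (-5)·(-1/24) + (-1)·(5/8) + 4·(-5/3) + 9·(15/8) + (-7)·(5/24) = 25/3

25/3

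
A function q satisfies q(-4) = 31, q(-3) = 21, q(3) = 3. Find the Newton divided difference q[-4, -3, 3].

1

q[-4,-3] = (21 - 31) / (-3 - (-4)) = -10
q[-3,3] = (3 - 21) / (3 - (-3)) = -3
q[-4,-3,3] = (-3 - (-10)) / (3 - (-4)) = 1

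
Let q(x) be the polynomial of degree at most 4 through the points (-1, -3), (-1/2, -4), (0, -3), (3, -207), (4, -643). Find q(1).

-1

L_0(1) = (3/2)·(1)·(-2)·(-3)/[(-1/2)·(-1)·(-4)·(-5)] = 9/10
L_1(1) = (2)·(1)·(-2)·(-3)/[(1/2)·(-1/2)·(-7/2)·(-9/2)] = -64/21
L_2(1) = (2)·(3/2)·(-2)·(-3)/[(1)·(1/2)·(-3)·(-4)] = 3
L_3(1) = (2)·(3/2)·(1)·(-3)/[(4)·(7/2)·(3)·(-1)] = 3/14
L_4(1) = (2)·(3/2)·(1)·(-2)/[(5)·(9/2)·(4)·(1)] = -1/15
Sum: (-3)·(9/10) + (-4)·(-64/21) + (-3)·(3) + (-207)·(3/14) + (-643)·(-1/15) = -1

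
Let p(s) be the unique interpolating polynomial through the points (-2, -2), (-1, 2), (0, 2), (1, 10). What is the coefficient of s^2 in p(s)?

L_0(s) = (s + 1)s(s - 1) / [-6] = -(1/6)s^3 + (1/6)s
L_1(s) = (s + 2)s(s - 1) / [2] = (1/2)s^3 + (1/2)s^2 - s
L_2(s) = (s + 2)(s + 1)(s - 1) / [-2] = -(1/2)s^3 - s^2 + (1/2)s + 1
L_3(s) = (s + 2)(s + 1)s / [6] = (1/6)s^3 + (1/2)s^2 + (1/3)s
p(s) = (-2)·L_0 + 2·L_1 + 2·L_2 + 10·L_3
Only the coefficient of s^2 is needed; take it from each L_i and combine:
(-2)·(0) + 2·(1/2) + 2·(-1) + 10·(1/2) = 4

4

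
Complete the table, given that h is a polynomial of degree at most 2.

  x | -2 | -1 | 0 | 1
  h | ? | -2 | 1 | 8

The 3 known values determine h uniquely (degree ≤ 2).
Evaluate each Lagrange basis at x = -2:
L_0(-2) = (-2)·(-3)/[(-1)·(-2)] = 3
L_1(-2) = (-1)·(-3)/[(1)·(-1)] = -3
L_2(-2) = (-1)·(-2)/[(2)·(1)] = 1
Sum: (-2)·(3) + 1·(-3) + 8·(1) = -1

-1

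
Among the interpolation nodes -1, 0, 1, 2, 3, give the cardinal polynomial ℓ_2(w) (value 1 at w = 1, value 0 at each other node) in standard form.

ℓ_2(w) = (w + 1)w(w - 2)(w - 3) / [(2)·(1)·(-1)·(-2)]
       = (w^4 - 4w^3 + w^2 + 6w) / (4)

ℓ_2(w) = (1/4)w^4 - w^3 + (1/4)w^2 + (3/2)w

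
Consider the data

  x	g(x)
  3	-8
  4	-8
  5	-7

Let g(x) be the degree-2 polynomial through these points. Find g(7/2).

L_0(7/2) = (-1/2)·(-3/2)/[(-1)·(-2)] = 3/8
L_1(7/2) = (1/2)·(-3/2)/[(1)·(-1)] = 3/4
L_2(7/2) = (1/2)·(-1/2)/[(2)·(1)] = -1/8
Sum: (-8)·(3/8) + (-8)·(3/4) + (-7)·(-1/8) = -65/8

-65/8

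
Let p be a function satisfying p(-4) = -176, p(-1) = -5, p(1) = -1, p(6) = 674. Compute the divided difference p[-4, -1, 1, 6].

3

p[-4,-1] = (-5 - (-176)) / (-1 - (-4)) = 57
p[-1,1] = (-1 - (-5)) / (1 - (-1)) = 2
p[1,6] = (674 - (-1)) / (6 - 1) = 135
p[-4,-1,1] = (2 - 57) / (1 - (-4)) = -11
p[-1,1,6] = (135 - 2) / (6 - (-1)) = 19
p[-4,-1,1,6] = (19 - (-11)) / (6 - (-4)) = 3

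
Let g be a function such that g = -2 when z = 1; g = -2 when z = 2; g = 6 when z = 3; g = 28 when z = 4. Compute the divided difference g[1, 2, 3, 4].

1

g[1,2] = (-2 - (-2)) / (2 - 1) = 0
g[2,3] = (6 - (-2)) / (3 - 2) = 8
g[3,4] = (28 - 6) / (4 - 3) = 22
g[1,2,3] = (8 - 0) / (3 - 1) = 4
g[2,3,4] = (22 - 8) / (4 - 2) = 7
g[1,2,3,4] = (7 - 4) / (4 - 1) = 1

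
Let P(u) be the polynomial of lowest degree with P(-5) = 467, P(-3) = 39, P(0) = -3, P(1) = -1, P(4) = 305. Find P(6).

1479

L_0(6) = (9)·(6)·(5)·(2)/[(-2)·(-5)·(-6)·(-9)] = 1
L_1(6) = (11)·(6)·(5)·(2)/[(2)·(-3)·(-4)·(-7)] = -55/14
L_2(6) = (11)·(9)·(5)·(2)/[(5)·(3)·(-1)·(-4)] = 33/2
L_3(6) = (11)·(9)·(6)·(2)/[(6)·(4)·(1)·(-3)] = -33/2
L_4(6) = (11)·(9)·(6)·(5)/[(9)·(7)·(4)·(3)] = 55/14
Sum: 467·(1) + 39·(-55/14) + (-3)·(33/2) + (-1)·(-33/2) + 305·(55/14) = 1479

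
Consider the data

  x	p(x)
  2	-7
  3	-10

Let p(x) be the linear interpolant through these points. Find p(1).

-4

L_0(1) = (-2)/[(-1)] = 2
L_1(1) = (-1)/[(1)] = -1
Sum: (-7)·(2) + (-10)·(-1) = -4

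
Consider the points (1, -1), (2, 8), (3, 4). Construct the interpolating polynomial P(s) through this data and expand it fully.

P(s) = -(13/2)s^2 + (57/2)s - 23

Build the Lagrange basis polynomials:
L_0(s) = (s - 2)(s - 3) / [2] = (1/2)s^2 - (5/2)s + 3
L_1(s) = (s - 1)(s - 3) / [-1] = -s^2 + 4s - 3
L_2(s) = (s - 1)(s - 2) / [2] = (1/2)s^2 - (3/2)s + 1
P(s) = (-1)·L_0 + 8·L_1 + 4·L_2
  (-1)·L_0(s) = -(1/2)s^2 + (5/2)s - 3
  8·L_1(s) = -8s^2 + 32s - 24
  4·L_2(s) = 2s^2 - 6s + 4
Adding term by term: -(13/2)s^2 + (57/2)s - 23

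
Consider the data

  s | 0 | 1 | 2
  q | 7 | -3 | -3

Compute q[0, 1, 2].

5

q[0,1] = (-3 - 7) / (1 - 0) = -10
q[1,2] = (-3 - (-3)) / (2 - 1) = 0
q[0,1,2] = (0 - (-10)) / (2 - 0) = 5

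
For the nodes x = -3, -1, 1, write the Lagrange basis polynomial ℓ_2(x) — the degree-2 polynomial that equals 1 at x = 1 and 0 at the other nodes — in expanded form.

ℓ_2(x) = (x + 3)(x + 1) / [(4)·(2)]
       = (x^2 + 4x + 3) / (8)

ℓ_2(x) = (1/8)x^2 + (1/2)x + 3/8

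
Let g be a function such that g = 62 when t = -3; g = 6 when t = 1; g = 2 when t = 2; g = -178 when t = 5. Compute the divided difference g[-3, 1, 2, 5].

g[-3,1] = (6 - 62) / (1 - (-3)) = -14
g[1,2] = (2 - 6) / (2 - 1) = -4
g[2,5] = (-178 - 2) / (5 - 2) = -60
g[-3,1,2] = (-4 - (-14)) / (2 - (-3)) = 2
g[1,2,5] = (-60 - (-4)) / (5 - 1) = -14
g[-3,1,2,5] = (-14 - 2) / (5 - (-3)) = -2

-2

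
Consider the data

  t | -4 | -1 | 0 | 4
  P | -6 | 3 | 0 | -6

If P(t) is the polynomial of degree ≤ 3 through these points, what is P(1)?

Using Newton's divided-difference form:
P[-4,-1] = (3 - (-6)) / (-1 - (-4)) = 3
P[-1,0] = (0 - 3) / (0 - (-1)) = -3
P[0,4] = (-6 - 0) / (4 - 0) = -3/2
P[-4,-1,0] = (-3 - 3) / (0 - (-4)) = -3/2
P[-1,0,4] = (-3/2 - (-3)) / (4 - (-1)) = 3/10
P[-4,-1,0,4] = (3/10 - (-3/2)) / (4 - (-4)) = 9/40
P(1) = -6 + 3·(5) + (-3/2)·(5)·(2) + (9/40)·(5)·(2)·(1) = -15/4

-15/4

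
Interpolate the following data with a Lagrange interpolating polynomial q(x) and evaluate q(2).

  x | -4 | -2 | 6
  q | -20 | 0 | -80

-8

L_0(2) = (4)·(-4)/[(-2)·(-10)] = -4/5
L_1(2) = (6)·(-4)/[(2)·(-8)] = 3/2
L_2(2) = (6)·(4)/[(10)·(8)] = 3/10
Sum: (-20)·(-4/5) + 0 + (-80)·(3/10) = -8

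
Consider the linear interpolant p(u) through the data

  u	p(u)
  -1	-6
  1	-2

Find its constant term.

-4

Build the Lagrange basis polynomials:
L_0(u) = (u - 1) / [-2] = -(1/2)u + 1/2
L_1(u) = (u + 1) / [2] = (1/2)u + 1/2
p(u) = (-6)·L_0 + (-2)·L_1
Only the constant term is needed; take it from each L_i and combine:
(-6)·(1/2) + (-2)·(1/2) = -4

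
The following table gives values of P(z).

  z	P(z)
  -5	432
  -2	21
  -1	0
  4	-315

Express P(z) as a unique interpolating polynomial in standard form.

Build the Lagrange basis polynomials:
L_0(z) = (z + 2)(z + 1)(z - 4) / [-108] = -(1/108)z^3 + (1/108)z^2 + (5/54)z + 2/27
L_1(z) = (z + 5)(z + 1)(z - 4) / [18] = (1/18)z^3 + (1/9)z^2 - (19/18)z - 10/9
L_2(z) = (z + 5)(z + 2)(z - 4) / [-20] = -(1/20)z^3 - (3/20)z^2 + (9/10)z + 2
L_3(z) = (z + 5)(z + 2)(z + 1) / [270] = (1/270)z^3 + (4/135)z^2 + (17/270)z + 1/27
P(z) = 432·L_0 + 21·L_1 + 0·L_2 + (-315)·L_3
  432·L_0(z) = -4z^3 + 4z^2 + 40z + 32
  21·L_1(z) = (7/6)z^3 + (7/3)z^2 - (133/6)z - 70/3
  0·L_2(z) = 0
  (-315)·L_3(z) = -(7/6)z^3 - (28/3)z^2 - (119/6)z - 35/3
Adding term by term: -4z^3 - 3z^2 - 2z - 3

P(z) = -4z^3 - 3z^2 - 2z - 3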